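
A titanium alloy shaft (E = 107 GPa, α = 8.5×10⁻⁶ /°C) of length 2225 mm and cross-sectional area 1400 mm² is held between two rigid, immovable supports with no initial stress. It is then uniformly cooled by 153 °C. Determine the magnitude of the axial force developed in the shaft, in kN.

P ≈ 195 kN (tensile)

Full restraint means ε = 0, so the stress is σ = EαΔT = 107×10³ × 8.5×10⁻⁶ × 153 = 139.2 MPa.
Axial force P = σA = 139.2 × 1400 = 194800 N = 194.8 kN, tensile.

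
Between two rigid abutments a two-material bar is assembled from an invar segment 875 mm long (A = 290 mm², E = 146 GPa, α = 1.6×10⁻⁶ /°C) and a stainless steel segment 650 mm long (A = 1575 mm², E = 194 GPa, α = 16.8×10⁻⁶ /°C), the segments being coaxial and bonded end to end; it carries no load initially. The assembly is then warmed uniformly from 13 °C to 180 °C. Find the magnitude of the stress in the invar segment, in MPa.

With the walls removed the bar would change length by δ_free = Σ αᵢΔT Lᵢ = 1.6×10⁻⁶×167×875 + 16.8×10⁻⁶×167×650 = 2.057 mm.
Since the ends are fixed, an axial force P builds up, equal in every segment, with P · Σ Lᵢ/(AᵢEᵢ) = δ_free.
The series flexibility is Σ Lᵢ/(AᵢEᵢ) = 875/(290×146×10³) + 650/(1575×194×10³) = 2.279×10⁻⁵ mm/N.
Hence P = δ_free / Σ(L/AE) = 2.057/2.279×10⁻⁵ = 90.26 kN (compressive).
σ_{invar} = P / A = 90260 / 290 = 311.3 MPa.

σ ≈ 311 MPa (compressive)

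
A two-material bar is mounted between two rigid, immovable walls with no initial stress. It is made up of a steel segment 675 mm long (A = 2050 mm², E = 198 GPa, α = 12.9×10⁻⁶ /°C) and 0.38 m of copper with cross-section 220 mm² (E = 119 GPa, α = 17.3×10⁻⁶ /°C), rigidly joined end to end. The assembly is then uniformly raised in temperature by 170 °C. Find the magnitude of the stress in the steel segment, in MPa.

If the supports were absent, the total length change would be Σ αᵢΔT Lᵢ = 12.9×10⁻⁶×170×675 + 17.3×10⁻⁶×170×380 = 2.598 mm.
The rigid supports impose zero overall length change; the single axial force P common to all segments must satisfy P Σ Lᵢ/(AᵢEᵢ) = δ_free.
Σ Lᵢ/(AᵢEᵢ) = 675/(2050×198×10³) + 380/(220×119×10³) = 1.618×10⁻⁵ mm/N.
P = 2.598 / 1.618×10⁻⁵ = 160600 N = 160.6 kN, compressive.
σ_{steel} = P / A = 160600 / 2050 = 78.33 MPa.

σ ≈ 78.3 MPa (compressive)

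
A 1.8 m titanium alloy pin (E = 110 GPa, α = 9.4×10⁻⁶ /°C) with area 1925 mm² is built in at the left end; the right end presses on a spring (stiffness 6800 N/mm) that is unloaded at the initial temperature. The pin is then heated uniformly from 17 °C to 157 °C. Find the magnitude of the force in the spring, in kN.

P ≈ 15.2 kN

Free thermal expansion: δ_free = αΔT L = 9.4×10⁻⁶ × 140 × 1800 = 2.369 mm.
Let P be the compressive force at the spring. The pin shortens elastically by PL/(AE) and the spring compresses by P/k; together these equal δ_free.
So P = δ_free / [L/(AE) + 1/k] = 2.369 / [ 1800/(1925×110×10³) + 1/(6800) ].
P = 2.369 / 0.0001556 = 15230 N.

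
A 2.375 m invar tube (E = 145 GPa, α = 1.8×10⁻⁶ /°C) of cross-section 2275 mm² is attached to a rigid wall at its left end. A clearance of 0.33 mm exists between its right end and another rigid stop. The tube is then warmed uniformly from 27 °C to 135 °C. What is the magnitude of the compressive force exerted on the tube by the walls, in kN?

P ≈ 18.3 kN

If the wall were absent the tube would grow by αΔT L = 1.8×10⁻⁶ × 108 × 2375 = 0.4617 mm.
The gap closes (δ_free > 0.33 mm) and the wall then resists a further 0.4617 − 0.33 = 0.1317 mm of expansion.
So σ = E(δ_free − g)/L = 145×10³ × 0.1317/2375 = 8.041 MPa.
P = σA = 8.041 × 2275 = 18.29 kN.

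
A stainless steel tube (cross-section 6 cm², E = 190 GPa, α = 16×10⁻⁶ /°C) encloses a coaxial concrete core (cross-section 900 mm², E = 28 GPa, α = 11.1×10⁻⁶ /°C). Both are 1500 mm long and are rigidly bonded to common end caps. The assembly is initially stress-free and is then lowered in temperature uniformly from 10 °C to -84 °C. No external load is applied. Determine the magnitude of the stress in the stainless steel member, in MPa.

The stainless steel has the larger α, so on cooling it would change length more than the concrete if both were free. The rigid plates force a common final length, so the stainless steel is put into tension and the concrete into compression, with equal and opposite forces P (no external load).
Equating the net (thermal + elastic) strains gives |α₁ − α₂|·ΔT = P·[1/(A₁E₁) + 1/(A₂E₂)].
|α₁ − α₂|·ΔT = 4.9×10⁻⁶ × 94 = 0.0004606.
1/(A₁E₁) + 1/(A₂E₂) = 1/(600×190×10³) + 1/(900×28×10³) = 4.845×10⁻⁸ N⁻¹.
So P = 0.0004606 / 4.845×10⁻⁸ = 9.506 kN.
σ_{stainless steel} = P/A₁ = 9506/600 = 15.84 MPa, tensile.

σ ≈ 15.8 MPa (tensile)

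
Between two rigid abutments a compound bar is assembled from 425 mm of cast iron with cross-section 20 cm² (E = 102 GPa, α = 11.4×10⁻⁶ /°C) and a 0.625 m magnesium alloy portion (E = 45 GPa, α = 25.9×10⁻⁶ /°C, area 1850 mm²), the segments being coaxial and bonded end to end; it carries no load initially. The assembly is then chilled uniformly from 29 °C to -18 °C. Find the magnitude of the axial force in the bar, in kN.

P ≈ 103 kN (tensile)

If the supports were absent, the total length change would be Σ αᵢΔT Lᵢ = 11.4×10⁻⁶×47×425 + 25.9×10⁻⁶×47×625 = 0.9885 mm.
The rigid supports impose zero overall length change; the single axial force P common to all segments must satisfy P Σ Lᵢ/(AᵢEᵢ) = δ_free.
Σ Lᵢ/(AᵢEᵢ) = 425/(2000×102×10³) + 625/(1850×45×10³) = 9.591×10⁻⁶ mm/N.
Hence P = δ_free / Σ(L/AE) = 0.9885/9.591×10⁻⁶ = 103.1 kN (tensile).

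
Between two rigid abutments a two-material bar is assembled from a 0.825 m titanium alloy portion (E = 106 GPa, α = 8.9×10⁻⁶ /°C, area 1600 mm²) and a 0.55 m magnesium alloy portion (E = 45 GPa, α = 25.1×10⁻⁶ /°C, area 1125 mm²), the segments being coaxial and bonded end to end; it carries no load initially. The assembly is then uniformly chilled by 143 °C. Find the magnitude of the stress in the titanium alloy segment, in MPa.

σ ≈ 120 MPa (tensile)

If the supports were absent, the total length change would be Σ αᵢΔT Lᵢ = 8.9×10⁻⁶×143×825 + 25.1×10⁻⁶×143×550 = 3.024 mm.
The walls prevent any net length change, so an axial force P (same in every segment) develops. Compatibility: P · Σ Lᵢ/(AᵢEᵢ) = δ_free.
The series flexibility is Σ Lᵢ/(AᵢEᵢ) = 825/(1600×106×10³) + 550/(1125×45×10³) = 1.573×10⁻⁵ mm/N.
P = 3.024 / 1.573×10⁻⁵ = 192300 N = 192.3 kN, tensile.
σ_{titanium alloy} = P / A = 192300 / 1600 = 120.2 MPa.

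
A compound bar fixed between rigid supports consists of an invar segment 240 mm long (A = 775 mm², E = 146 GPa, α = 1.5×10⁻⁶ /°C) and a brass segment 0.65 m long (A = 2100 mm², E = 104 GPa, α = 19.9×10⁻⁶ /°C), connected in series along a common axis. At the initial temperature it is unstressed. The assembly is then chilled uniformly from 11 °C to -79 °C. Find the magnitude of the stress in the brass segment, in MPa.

σ ≈ 112 MPa (tensile)

Free thermal contraction of the whole bar: Σ αᵢΔT Lᵢ = 1.5×10⁻⁶×90×240 + 19.9×10⁻⁶×90×650 = 1.197 mm.
Since the ends are fixed, an axial force P builds up, equal in every segment, with P · Σ Lᵢ/(AᵢEᵢ) = δ_free.
The series flexibility is Σ Lᵢ/(AᵢEᵢ) = 240/(775×146×10³) + 650/(2100×104×10³) = 5.097×10⁻⁶ mm/N.
P = 1.197 / 5.097×10⁻⁶ = 234700 N = 234.7 kN, tensile.
σ_{brass} = P / A = 234700 / 2100 = 111.8 MPa.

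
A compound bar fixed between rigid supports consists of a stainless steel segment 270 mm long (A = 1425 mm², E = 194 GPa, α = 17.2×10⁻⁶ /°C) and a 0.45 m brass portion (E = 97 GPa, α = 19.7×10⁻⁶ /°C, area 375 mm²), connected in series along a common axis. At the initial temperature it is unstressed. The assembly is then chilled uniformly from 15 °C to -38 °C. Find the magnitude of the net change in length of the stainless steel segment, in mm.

|ΔL| ≈ 0.194 mm

Free thermal contraction of the whole bar: Σ αᵢΔT Lᵢ = 17.2×10⁻⁶×53×270 + 19.7×10⁻⁶×53×450 = 0.716 mm.
The rigid supports impose zero overall length change; the single axial force P common to all segments must satisfy P Σ Lᵢ/(AᵢEᵢ) = δ_free.
Σ Lᵢ/(AᵢEᵢ) = 270/(1425×194×10³) + 450/(375×97×10³) = 1.335×10⁻⁵ mm/N.
So P = 0.716 / 1.335×10⁻⁵ = 53.64 kN, tensile.
For the stainless steel segment, free thermal change = 17.2×10⁻⁶×53×270 = 0.2461 mm and elastic change from P = 53640×270/(1425×194×10³) = 0.05239 mm; these oppose, so the net change is 0.194 mm (segment shortens).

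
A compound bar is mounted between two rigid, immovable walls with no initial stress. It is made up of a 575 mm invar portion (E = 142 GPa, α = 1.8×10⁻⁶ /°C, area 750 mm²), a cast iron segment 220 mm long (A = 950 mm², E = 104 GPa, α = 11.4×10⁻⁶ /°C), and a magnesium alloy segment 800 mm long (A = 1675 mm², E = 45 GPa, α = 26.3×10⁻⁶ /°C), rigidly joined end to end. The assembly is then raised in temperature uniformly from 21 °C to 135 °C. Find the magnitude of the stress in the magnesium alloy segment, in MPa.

σ ≈ 91.7 MPa (compressive)

If the supports were absent, the total length change would be Σ αᵢΔT Lᵢ = 1.8×10⁻⁶×114×575 + 11.4×10⁻⁶×114×220 + 26.3×10⁻⁶×114×800 = 2.802 mm.
The rigid supports impose zero overall length change; the single axial force P common to all segments must satisfy P Σ Lᵢ/(AᵢEᵢ) = δ_free.
The series flexibility is Σ Lᵢ/(AᵢEᵢ) = 575/(750×142×10³) + 220/(950×104×10³) + 800/(1675×45×10³) = 1.824×10⁻⁵ mm/N.
P = 2.802 / 1.824×10⁻⁵ = 153600 N = 153.6 kN, compressive.
σ_{magnesium alloy} = P / A = 153600 / 1675 = 91.73 MPa.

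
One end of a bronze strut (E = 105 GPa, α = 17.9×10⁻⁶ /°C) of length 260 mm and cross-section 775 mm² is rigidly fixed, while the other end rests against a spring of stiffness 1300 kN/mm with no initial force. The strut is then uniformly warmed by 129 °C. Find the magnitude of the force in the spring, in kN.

If the spring were absent the strut would lengthen by αΔT L = 17.9×10⁻⁶ × 129 × 260 = 0.6004 mm.
Let P be the compressive force at the spring. The strut shortens elastically by PL/(AE) and the spring compresses by P/k; together these equal δ_free.
So P = δ_free / [L/(AE) + 1/k] = 0.6004 / [ 260/(775×105×10³) + 1/(1300×10³) ].
P = 0.6004 / 3.964×10⁻⁶ = 151400 N.

P ≈ 151 kN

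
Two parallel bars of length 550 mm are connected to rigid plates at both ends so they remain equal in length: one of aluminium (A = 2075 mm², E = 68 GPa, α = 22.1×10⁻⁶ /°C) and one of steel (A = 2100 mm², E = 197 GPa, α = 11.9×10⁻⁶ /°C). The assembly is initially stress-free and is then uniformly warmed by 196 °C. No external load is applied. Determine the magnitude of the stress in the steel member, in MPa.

Both members must finish at the same length. With the larger α, the aluminium tends to over-expand; the plates restrain it, putting the aluminium in compression and the steel in tension. With no external load the two internal forces are equal and opposite, magnitude P.
Equating the net (thermal + elastic) strains gives |α₁ − α₂|·ΔT = P·[1/(A₁E₁) + 1/(A₂E₂)].
|α₁ − α₂|·ΔT = 10.2×10⁻⁶ × 196 = 0.001999.
1/(A₁E₁) + 1/(A₂E₂) = 1/(2075×68×10³) + 1/(2100×197×10³) = 9.504×10⁻⁹ N⁻¹.
So P = 0.001999 / 9.504×10⁻⁹ = 210.3 kN.
σ_{steel} = P/A₂ = 210300/2100 = 100.2 MPa, tensile.

σ ≈ 100 MPa (tensile)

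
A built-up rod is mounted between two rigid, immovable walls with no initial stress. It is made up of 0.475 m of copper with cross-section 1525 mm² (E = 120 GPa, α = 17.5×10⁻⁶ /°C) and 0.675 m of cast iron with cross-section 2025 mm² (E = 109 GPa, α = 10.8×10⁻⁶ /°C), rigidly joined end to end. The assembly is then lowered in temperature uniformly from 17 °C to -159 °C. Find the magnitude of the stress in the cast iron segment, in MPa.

σ ≈ 240 MPa (tensile)

Free thermal contraction of the whole bar: Σ αᵢΔT Lᵢ = 17.5×10⁻⁶×176×475 + 10.8×10⁻⁶×176×675 = 2.746 mm.
The rigid supports impose zero overall length change; the single axial force P common to all segments must satisfy P Σ Lᵢ/(AᵢEᵢ) = δ_free.
Σ Lᵢ/(AᵢEᵢ) = 475/(1525×120×10³) + 675/(2025×109×10³) = 5.654×10⁻⁶ mm/N.
Hence P = δ_free / Σ(L/AE) = 2.746/5.654×10⁻⁶ = 485.7 kN (tensile).
σ_{cast iron} = P / A = 485700 / 2025 = 239.9 MPa.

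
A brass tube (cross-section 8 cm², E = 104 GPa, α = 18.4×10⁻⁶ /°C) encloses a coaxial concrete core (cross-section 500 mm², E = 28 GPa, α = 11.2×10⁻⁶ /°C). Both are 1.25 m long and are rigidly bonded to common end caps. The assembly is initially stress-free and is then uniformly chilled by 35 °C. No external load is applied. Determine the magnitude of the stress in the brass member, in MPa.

σ ≈ 3.77 MPa (tensile)

The brass has the larger α, so on cooling it would change length more than the concrete if both were free. The rigid plates force a common final length, so the brass is put into tension and the concrete into compression, with equal and opposite forces P (no external load).
Setting the final lengths equal and cancelling L: (α₁ − α₂)ΔT = P/(A₁E₁) + P/(A₂E₂).
|α₁ − α₂|·ΔT = 7.2×10⁻⁶ × 35 = 0.000252.
1/(A₁E₁) + 1/(A₂E₂) = 1/(800×104×10³) + 1/(500×28×10³) = 8.345×10⁻⁸ N⁻¹.
So P = 0.000252 / 8.345×10⁻⁸ = 3.02 kN.
σ_{brass} = P/A₁ = 3020/800 = 3.775 MPa, tensile.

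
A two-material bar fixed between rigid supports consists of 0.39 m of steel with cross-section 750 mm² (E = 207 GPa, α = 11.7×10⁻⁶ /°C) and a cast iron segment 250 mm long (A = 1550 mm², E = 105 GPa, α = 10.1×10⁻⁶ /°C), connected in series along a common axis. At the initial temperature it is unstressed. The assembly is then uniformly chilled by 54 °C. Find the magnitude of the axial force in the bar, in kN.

If the supports were absent, the total length change would be Σ αᵢΔT Lᵢ = 11.7×10⁻⁶×54×390 + 10.1×10⁻⁶×54×250 = 0.3828 mm.
The rigid supports impose zero overall length change; the single axial force P common to all segments must satisfy P Σ Lᵢ/(AᵢEᵢ) = δ_free.
Σ Lᵢ/(AᵢEᵢ) = 390/(750×207×10³) + 250/(1550×105×10³) = 4.048×10⁻⁶ mm/N.
P = 0.3828 / 4.048×10⁻⁶ = 94550 N = 94.55 kN, tensile.

P ≈ 94.5 kN (tensile)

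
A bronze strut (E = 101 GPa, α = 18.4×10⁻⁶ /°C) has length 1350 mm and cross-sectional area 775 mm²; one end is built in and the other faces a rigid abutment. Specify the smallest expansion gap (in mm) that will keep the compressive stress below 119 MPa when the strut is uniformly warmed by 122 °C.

With no wall the strut would lengthen by αΔT L = 18.4×10⁻⁶ × 122 × 1350 = 3.03 mm.
A stress of 119 MPa corresponds to the wall pushing the strut back by σL/E = 119×1350/(101×10³) = 1.591 mm.
So the gap has to take up the difference, g_min = δ_free − σL/E = 3.03 − 1.591 = 1.44 mm.

g ≈ 1.44 mm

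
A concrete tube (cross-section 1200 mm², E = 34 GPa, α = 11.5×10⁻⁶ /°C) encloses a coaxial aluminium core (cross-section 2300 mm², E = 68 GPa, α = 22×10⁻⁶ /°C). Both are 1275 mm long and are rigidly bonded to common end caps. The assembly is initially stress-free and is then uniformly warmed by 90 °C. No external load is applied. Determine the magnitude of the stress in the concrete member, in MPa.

σ ≈ 25.5 MPa (tensile)

The aluminium has the larger α, so on heating it would change length more than the concrete if both were free. The rigid plates force a common final length, so the aluminium is put into compression and the concrete into tension, with equal and opposite forces P (no external load).
Equating the net (thermal + elastic) strains gives |α₁ − α₂|·ΔT = P·[1/(A₁E₁) + 1/(A₂E₂)].
|α₁ − α₂|·ΔT = 10.5×10⁻⁶ × 90 = 0.000945.
1/(A₁E₁) + 1/(A₂E₂) = 1/(1200×34×10³) + 1/(2300×68×10³) = 3.09×10⁻⁸ N⁻¹.
So P = 0.000945 / 3.09×10⁻⁸ = 30.58 kN.
σ_{concrete} = P/A₁ = 30580/1200 = 25.48 MPa, tensile.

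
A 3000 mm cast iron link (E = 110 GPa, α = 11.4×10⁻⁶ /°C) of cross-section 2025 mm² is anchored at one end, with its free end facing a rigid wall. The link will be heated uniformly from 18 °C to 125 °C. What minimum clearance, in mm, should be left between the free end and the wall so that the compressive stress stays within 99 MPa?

With no wall the link would lengthen by αΔT L = 11.4×10⁻⁶ × 107 × 3000 = 3.659 mm.
A stress of 99 MPa corresponds to the wall pushing the link back by σL/E = 99×3000/(110×10³) = 2.7 mm.
So the gap has to take up the difference, g_min = δ_free − σL/E = 3.659 − 2.7 = 0.9594 mm.

g ≈ 0.959 mm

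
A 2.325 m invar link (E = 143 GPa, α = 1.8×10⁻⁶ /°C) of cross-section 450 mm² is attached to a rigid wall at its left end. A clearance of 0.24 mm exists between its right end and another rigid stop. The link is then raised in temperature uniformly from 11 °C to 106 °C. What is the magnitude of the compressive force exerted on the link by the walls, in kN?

Unrestrained expansion: δ_free = αΔT L = 1.8×10⁻⁶ × 95 × 2325 = 0.3976 mm.
The gap closes (δ_free > 0.24 mm) and the wall then resists a further 0.3976 − 0.24 = 0.1576 mm of expansion.
So σ = E(δ_free − g)/L = 143×10³ × 0.1576/2325 = 9.692 MPa.
Force on the wall = σA = 9.692 × 450 mm² = 4.361 kN.

P ≈ 4.36 kN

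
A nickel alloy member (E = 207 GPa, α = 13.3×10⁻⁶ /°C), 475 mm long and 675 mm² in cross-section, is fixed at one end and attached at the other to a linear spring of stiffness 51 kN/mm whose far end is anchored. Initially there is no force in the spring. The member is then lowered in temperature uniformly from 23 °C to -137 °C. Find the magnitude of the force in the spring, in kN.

P ≈ 43.9 kN

If the spring were absent the member would shorten by αΔT L = 13.3×10⁻⁶ × 160 × 475 = 1.011 mm.
Let P be the tensile force in the spring. The member extends elastically by PL/(AE) and the spring stretches by P/k; together these equal δ_free.
So P = δ_free / [L/(AE) + 1/k] = 1.011 / [ 475/(675×207×10³) + 1/(51×10³) ].
P = 1.011 / 2.301×10⁻⁵ = 43930 N.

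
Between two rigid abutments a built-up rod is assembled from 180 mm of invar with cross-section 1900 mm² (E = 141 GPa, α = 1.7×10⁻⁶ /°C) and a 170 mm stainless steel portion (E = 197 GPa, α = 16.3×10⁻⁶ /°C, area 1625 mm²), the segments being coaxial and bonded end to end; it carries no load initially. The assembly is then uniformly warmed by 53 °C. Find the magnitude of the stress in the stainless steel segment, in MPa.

σ ≈ 83.4 MPa (compressive)

Free thermal expansion of the whole bar: Σ αᵢΔT Lᵢ = 1.7×10⁻⁶×53×180 + 16.3×10⁻⁶×53×170 = 0.1631 mm.
The rigid supports impose zero overall length change; the single axial force P common to all segments must satisfy P Σ Lᵢ/(AᵢEᵢ) = δ_free.
Σ Lᵢ/(AᵢEᵢ) = 180/(1900×141×10³) + 170/(1625×197×10³) = 1.203×10⁻⁶ mm/N.
P = 0.1631 / 1.203×10⁻⁶ = 135600 N = 135.6 kN, compressive.
σ_{stainless steel} = P / A = 135600 / 1625 = 83.43 MPa.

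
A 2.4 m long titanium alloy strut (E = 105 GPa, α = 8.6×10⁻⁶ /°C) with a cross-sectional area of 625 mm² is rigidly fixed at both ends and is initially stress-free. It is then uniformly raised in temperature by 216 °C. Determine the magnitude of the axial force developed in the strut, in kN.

With zero net strain, σ = E·αΔT = 105 GPa × 8.6×10⁻⁶ × 216 = 195 MPa.
Then P = σA = 195 × 625 mm² = 121.9 kN, compressive.

P ≈ 122 kN (compressive)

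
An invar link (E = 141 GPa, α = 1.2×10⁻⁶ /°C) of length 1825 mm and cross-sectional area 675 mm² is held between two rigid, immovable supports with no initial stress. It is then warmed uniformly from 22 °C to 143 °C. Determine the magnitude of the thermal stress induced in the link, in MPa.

σ ≈ 20.5 MPa (compressive)

The supports are rigid, so the total axial strain is zero. The restrained thermal strain is ε = αΔT = 1.2×10⁻⁶ × 121 = 145.2×10⁻⁶.
The stress required to suppress this strain is σ = Eε = 141×10³ × 145.2×10⁻⁶ = 20.47 MPa, compressive since the link is trying to expand.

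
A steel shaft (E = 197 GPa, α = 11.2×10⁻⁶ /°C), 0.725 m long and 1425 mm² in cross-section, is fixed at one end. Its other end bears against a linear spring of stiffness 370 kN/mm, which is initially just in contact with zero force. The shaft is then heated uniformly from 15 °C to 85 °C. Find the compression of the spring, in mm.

δ ≈ 0.291 mm

The unrestrained thermal change is αΔT L = 11.2×10⁻⁶ × 70 × 725 = 0.5684 mm.
With a force P in the spring, the elastic change of the shaft is PL/(AE) and that of the spring is P/k; compatibility requires their sum to equal δ_free.
So P = δ_free / [L/(AE) + 1/k] = 0.5684 / [ 725/(1425×197×10³) + 1/(370×10³) ].
P = 0.5684 / 5.285×10⁻⁶ = 107500 N.
Spring compression = P/k = 107500/(370×10³) = 0.2907 mm.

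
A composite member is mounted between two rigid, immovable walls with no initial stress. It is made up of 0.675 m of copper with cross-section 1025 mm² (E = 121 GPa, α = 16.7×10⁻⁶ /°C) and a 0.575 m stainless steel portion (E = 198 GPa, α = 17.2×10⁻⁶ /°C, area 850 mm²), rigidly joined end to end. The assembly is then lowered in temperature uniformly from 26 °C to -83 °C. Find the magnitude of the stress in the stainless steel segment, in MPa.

σ ≈ 306 MPa (tensile)

Free thermal contraction of the whole bar: Σ αᵢΔT Lᵢ = 16.7×10⁻⁶×109×675 + 17.2×10⁻⁶×109×575 = 2.307 mm.
Since the ends are fixed, an axial force P builds up, equal in every segment, with P · Σ Lᵢ/(AᵢEᵢ) = δ_free.
The series flexibility is Σ Lᵢ/(AᵢEᵢ) = 675/(1025×121×10³) + 575/(850×198×10³) = 8.859×10⁻⁶ mm/N.
P = 2.307 / 8.859×10⁻⁶ = 260400 N = 260.4 kN, tensile.
σ_{stainless steel} = P / A = 260400 / 850 = 306.3 MPa.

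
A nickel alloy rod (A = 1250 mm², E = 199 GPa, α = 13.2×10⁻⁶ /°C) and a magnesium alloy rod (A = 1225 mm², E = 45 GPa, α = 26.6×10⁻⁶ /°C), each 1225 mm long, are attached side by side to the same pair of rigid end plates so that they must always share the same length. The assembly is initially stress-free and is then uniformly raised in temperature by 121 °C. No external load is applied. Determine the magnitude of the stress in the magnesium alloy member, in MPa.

Equilibrium of a rigid end plate with no external load gives equal and opposite internal forces ±P in the two members. Since α_{magnesium alloy} > α_{nickel alloy}, heating drives the magnesium alloy into compression and the nickel alloy into tension.
Setting the final lengths equal and cancelling L: (α₁ − α₂)ΔT = P/(A₁E₁) + P/(A₂E₂).
|α₁ − α₂|·ΔT = 13.4×10⁻⁶ × 121 = 0.001621.
1/(A₁E₁) + 1/(A₂E₂) = 1/(1250×199×10³) + 1/(1225×45×10³) = 2.216×10⁻⁸ N⁻¹.
So P = 0.001621 / 2.216×10⁻⁸ = 73.17 kN.
σ_{magnesium alloy} = P/A₂ = 73170/1225 = 59.73 MPa, compressive.

σ ≈ 59.7 MPa (compressive)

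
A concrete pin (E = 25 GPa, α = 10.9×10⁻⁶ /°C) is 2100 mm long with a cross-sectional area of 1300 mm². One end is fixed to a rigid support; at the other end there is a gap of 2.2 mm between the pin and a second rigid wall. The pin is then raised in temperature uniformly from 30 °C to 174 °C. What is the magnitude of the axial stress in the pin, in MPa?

σ ≈ 13 MPa (compressive)

Unrestrained expansion: δ_free = αΔT L = 10.9×10⁻⁶ × 144 × 2100 = 3.296 mm.
After closing the 2.2 mm clearance, 3.296 − 2.2 = 1.096 mm of expansion remains to be suppressed by the wall.
So σ = E(δ_free − g)/L = 25×10³ × 1.096/2100 = 13.05 MPa.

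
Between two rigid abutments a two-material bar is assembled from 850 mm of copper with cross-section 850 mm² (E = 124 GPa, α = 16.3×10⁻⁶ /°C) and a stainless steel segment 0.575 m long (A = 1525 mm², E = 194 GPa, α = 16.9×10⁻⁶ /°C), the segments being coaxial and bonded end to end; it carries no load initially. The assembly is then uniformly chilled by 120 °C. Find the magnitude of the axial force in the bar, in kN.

P ≈ 283 kN (tensile)

Free thermal contraction of the whole bar: Σ αᵢΔT Lᵢ = 16.3×10⁻⁶×120×850 + 16.9×10⁻⁶×120×575 = 2.829 mm.
Since the ends are fixed, an axial force P builds up, equal in every segment, with P · Σ Lᵢ/(AᵢEᵢ) = δ_free.
The series flexibility is Σ Lᵢ/(AᵢEᵢ) = 850/(850×124×10³) + 575/(1525×194×10³) = 1.001×10⁻⁵ mm/N.
P = 2.829 / 1.001×10⁻⁵ = 282600 N = 282.6 kN, tensile.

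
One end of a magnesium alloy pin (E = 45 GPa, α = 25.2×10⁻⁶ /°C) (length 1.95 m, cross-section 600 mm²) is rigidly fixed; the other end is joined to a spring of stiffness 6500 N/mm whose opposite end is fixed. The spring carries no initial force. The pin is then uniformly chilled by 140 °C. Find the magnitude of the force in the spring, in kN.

P ≈ 30.4 kN

The unrestrained thermal change is αΔT L = 25.2×10⁻⁶ × 140 × 1950 = 6.88 mm.
With a force P in the spring, the elastic change of the pin is PL/(AE) and that of the spring is P/k; compatibility requires their sum to equal δ_free.
P [ L/(AE) + 1/k ] = δ_free → P [ 1950/(600×45×10³) + 1/(6500) ] = 6.88.
P = 6.88 / 0.0002261 = 30430 N.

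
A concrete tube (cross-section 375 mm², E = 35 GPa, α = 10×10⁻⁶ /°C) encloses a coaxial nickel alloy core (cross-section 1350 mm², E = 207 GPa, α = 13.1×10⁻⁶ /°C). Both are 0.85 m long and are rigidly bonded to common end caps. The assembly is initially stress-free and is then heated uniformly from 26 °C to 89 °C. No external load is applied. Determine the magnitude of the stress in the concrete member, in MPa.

σ ≈ 6.53 MPa (tensile)

The nickel alloy has the larger α, so on heating it would change length more than the concrete if both were free. The rigid plates force a common final length, so the nickel alloy is put into compression and the concrete into tension, with equal and opposite forces P (no external load).
Equating the net (thermal + elastic) strains gives |α₁ − α₂|·ΔT = P·[1/(A₁E₁) + 1/(A₂E₂)].
|α₁ − α₂|·ΔT = 3.1×10⁻⁶ × 63 = 0.0001953.
1/(A₁E₁) + 1/(A₂E₂) = 1/(375×35×10³) + 1/(1350×207×10³) = 7.977×10⁻⁸ N⁻¹.
So P = 0.0001953 / 7.977×10⁻⁸ = 2.448 kN.
σ_{concrete} = P/A₁ = 2448/375 = 6.529 MPa, tensile.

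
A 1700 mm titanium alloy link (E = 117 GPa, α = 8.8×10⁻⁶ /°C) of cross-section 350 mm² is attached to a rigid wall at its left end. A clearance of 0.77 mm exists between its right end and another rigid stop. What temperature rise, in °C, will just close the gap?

ΔT ≈ 51.5 °C

Contact occurs when the free expansion equals the gap: αΔT L = 0.77 mm.
So ΔT = g/(αL) = 0.77/(8.8×10⁻⁶ × 1700) = 51.47 °C.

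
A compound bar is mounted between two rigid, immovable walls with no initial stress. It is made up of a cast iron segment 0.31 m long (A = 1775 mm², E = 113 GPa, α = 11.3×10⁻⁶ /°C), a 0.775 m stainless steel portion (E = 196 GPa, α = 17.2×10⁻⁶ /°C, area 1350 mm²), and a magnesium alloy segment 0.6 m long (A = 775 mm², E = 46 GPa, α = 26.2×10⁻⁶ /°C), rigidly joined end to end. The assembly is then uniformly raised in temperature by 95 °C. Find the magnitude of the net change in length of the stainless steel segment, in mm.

|ΔL| ≈ 0.841 mm

Free thermal expansion of the whole bar: Σ αᵢΔT Lᵢ = 11.3×10⁻⁶×95×310 + 17.2×10⁻⁶×95×775 + 26.2×10⁻⁶×95×600 = 3.093 mm.
The walls prevent any net length change, so an axial force P (same in every segment) develops. Compatibility: P · Σ Lᵢ/(AᵢEᵢ) = δ_free.
The series flexibility is Σ Lᵢ/(AᵢEᵢ) = 310/(1775×113×10³) + 775/(1350×196×10³) + 600/(775×46×10³) = 2.13×10⁻⁵ mm/N.
Hence P = δ_free / Σ(L/AE) = 3.093/2.13×10⁻⁵ = 145.2 kN (compressive).
For the stainless steel segment, free thermal change = 17.2×10⁻⁶×95×775 = 1.266 mm and elastic change from P = 145200×775/(1350×196×10³) = 0.4252 mm; these oppose, so the net change is 0.841 mm (segment lengthens).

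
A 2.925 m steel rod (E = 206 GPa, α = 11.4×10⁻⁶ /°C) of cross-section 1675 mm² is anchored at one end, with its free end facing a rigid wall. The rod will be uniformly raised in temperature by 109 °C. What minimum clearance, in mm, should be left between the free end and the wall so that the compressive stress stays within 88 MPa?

g ≈ 2.39 mm

With no wall the rod would lengthen by αΔT L = 11.4×10⁻⁶ × 109 × 2925 = 3.635 mm.
At the allowable stress the elastic shortening the wall may impose is σL/E = 88 × 2925 / (206×10³) = 1.25 mm.
So the gap has to take up the difference, g_min = δ_free − σL/E = 3.635 − 1.25 = 2.385 mm.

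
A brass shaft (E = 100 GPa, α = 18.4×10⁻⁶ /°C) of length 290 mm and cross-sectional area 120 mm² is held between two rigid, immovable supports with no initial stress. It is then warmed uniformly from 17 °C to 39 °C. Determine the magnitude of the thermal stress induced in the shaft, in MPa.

The supports are rigid, so the total axial strain is zero. The restrained thermal strain is ε = αΔT = 18.4×10⁻⁶ × 22 = 404.8×10⁻⁶.
The stress required to suppress this strain is σ = Eε = 100×10³ × 404.8×10⁻⁶ = 40.48 MPa, compressive since the shaft is trying to expand.

σ ≈ 40.5 MPa (compressive)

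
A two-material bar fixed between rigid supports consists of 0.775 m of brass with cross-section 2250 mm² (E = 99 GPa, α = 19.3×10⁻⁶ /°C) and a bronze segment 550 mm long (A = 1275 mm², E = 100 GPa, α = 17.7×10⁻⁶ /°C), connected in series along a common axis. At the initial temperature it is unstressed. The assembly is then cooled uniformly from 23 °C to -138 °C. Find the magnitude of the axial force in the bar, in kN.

P ≈ 510 kN (tensile)

With the walls removed the bar would change length by δ_free = Σ αᵢΔT Lᵢ = 19.3×10⁻⁶×161×775 + 17.7×10⁻⁶×161×550 = 3.975 mm.
The rigid supports impose zero overall length change; the single axial force P common to all segments must satisfy P Σ Lᵢ/(AᵢEᵢ) = δ_free.
The series flexibility is Σ Lᵢ/(AᵢEᵢ) = 775/(2250×99×10³) + 550/(1275×100×10³) = 7.793×10⁻⁶ mm/N.
P = 3.975 / 7.793×10⁻⁶ = 510100 N = 510.1 kN, tensile.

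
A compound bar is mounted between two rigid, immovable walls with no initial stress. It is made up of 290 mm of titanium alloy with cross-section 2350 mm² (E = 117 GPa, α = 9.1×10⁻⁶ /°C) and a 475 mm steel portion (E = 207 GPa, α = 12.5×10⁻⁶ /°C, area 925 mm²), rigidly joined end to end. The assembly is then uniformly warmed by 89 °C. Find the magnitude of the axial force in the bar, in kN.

P ≈ 216 kN (compressive)

With the walls removed the bar would change length by δ_free = Σ αᵢΔT Lᵢ = 9.1×10⁻⁶×89×290 + 12.5×10⁻⁶×89×475 = 0.7633 mm.
The walls prevent any net length change, so an axial force P (same in every segment) develops. Compatibility: P · Σ Lᵢ/(AᵢEᵢ) = δ_free.
Σ Lᵢ/(AᵢEᵢ) = 290/(2350×117×10³) + 475/(925×207×10³) = 3.535×10⁻⁶ mm/N.
Hence P = δ_free / Σ(L/AE) = 0.7633/3.535×10⁻⁶ = 215.9 kN (compressive).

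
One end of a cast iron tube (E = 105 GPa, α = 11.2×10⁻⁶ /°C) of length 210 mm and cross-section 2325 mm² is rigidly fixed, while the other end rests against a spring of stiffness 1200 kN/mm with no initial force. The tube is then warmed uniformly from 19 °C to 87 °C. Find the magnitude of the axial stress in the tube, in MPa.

σ ≈ 40.6 MPa (compressive)

Free thermal expansion: δ_free = αΔT L = 11.2×10⁻⁶ × 68 × 210 = 0.1599 mm.
Let P be the compressive force at the spring. The tube shortens elastically by PL/(AE) and the spring compresses by P/k; together these equal δ_free.
P [ L/(AE) + 1/k ] = δ_free → P [ 210/(2325×105×10³) + 1/(1200×10³) ] = 0.1599.
P = 0.1599 / 1.694×10⁻⁶ = 94440 N.
σ = P/A = 94440/2325 = 40.62 MPa.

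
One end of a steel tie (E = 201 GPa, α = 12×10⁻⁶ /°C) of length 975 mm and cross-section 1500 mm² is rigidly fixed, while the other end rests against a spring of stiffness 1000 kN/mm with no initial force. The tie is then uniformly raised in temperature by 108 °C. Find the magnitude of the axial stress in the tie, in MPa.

Free thermal expansion: δ_free = αΔT L = 12×10⁻⁶ × 108 × 975 = 1.264 mm.
With a force P in the spring, the elastic change of the tie is PL/(AE) and that of the spring is P/k; compatibility requires their sum to equal δ_free.
So P = δ_free / [L/(AE) + 1/k] = 1.264 / [ 975/(1500×201×10³) + 1/(1000×10³) ].
P = 1.264 / 4.234×10⁻⁶ = 298500 N.
σ = P/A = 298500/1500 = 199 MPa.

σ ≈ 199 MPa (compressive)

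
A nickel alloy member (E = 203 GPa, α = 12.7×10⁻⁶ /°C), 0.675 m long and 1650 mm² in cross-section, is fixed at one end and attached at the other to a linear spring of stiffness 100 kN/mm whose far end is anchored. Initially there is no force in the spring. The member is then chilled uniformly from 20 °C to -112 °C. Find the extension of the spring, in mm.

δ ≈ 0.942 mm

If the spring were absent the member would shorten by αΔT L = 12.7×10⁻⁶ × 132 × 675 = 1.132 mm.
Let P be the tensile force in the spring. The member extends elastically by PL/(AE) and the spring stretches by P/k; together these equal δ_free.
P [ L/(AE) + 1/k ] = δ_free → P [ 675/(1650×203×10³) + 1/(100×10³) ] = 1.132.
P = 1.132 / 1.202×10⁻⁵ = 94180 N.
Spring extension = P/k = 94180/(100×10³) = 0.9418 mm.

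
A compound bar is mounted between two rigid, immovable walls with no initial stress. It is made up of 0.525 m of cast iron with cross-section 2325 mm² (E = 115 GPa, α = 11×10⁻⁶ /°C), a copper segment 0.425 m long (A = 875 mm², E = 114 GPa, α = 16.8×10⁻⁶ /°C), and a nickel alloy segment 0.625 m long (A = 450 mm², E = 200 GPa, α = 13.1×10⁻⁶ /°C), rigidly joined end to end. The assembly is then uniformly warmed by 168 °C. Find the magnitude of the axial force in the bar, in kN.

P ≈ 269 kN (compressive)

Free thermal expansion of the whole bar: Σ αᵢΔT Lᵢ = 11×10⁻⁶×168×525 + 16.8×10⁻⁶×168×425 + 13.1×10⁻⁶×168×625 = 3.545 mm.
The rigid supports impose zero overall length change; the single axial force P common to all segments must satisfy P Σ Lᵢ/(AᵢEᵢ) = δ_free.
Σ Lᵢ/(AᵢEᵢ) = 525/(2325×115×10³) + 425/(875×114×10³) + 625/(450×200×10³) = 1.317×10⁻⁵ mm/N.
P = 3.545 / 1.317×10⁻⁵ = 269200 N = 269.2 kN, compressive.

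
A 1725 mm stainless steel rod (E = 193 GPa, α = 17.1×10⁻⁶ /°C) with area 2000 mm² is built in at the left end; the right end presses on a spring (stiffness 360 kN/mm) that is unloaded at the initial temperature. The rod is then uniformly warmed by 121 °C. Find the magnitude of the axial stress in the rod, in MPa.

If the spring were absent the rod would lengthen by αΔT L = 17.1×10⁻⁶ × 121 × 1725 = 3.569 mm.
Let P be the compressive force at the spring. The rod shortens elastically by PL/(AE) and the spring compresses by P/k; together these equal δ_free.
So P = δ_free / [L/(AE) + 1/k] = 3.569 / [ 1725/(2000×193×10³) + 1/(360×10³) ].
P = 3.569 / 7.247×10⁻⁶ = 492500 N.
σ = P/A = 492500/2000 = 246.3 MPa.

σ ≈ 246 MPa (compressive)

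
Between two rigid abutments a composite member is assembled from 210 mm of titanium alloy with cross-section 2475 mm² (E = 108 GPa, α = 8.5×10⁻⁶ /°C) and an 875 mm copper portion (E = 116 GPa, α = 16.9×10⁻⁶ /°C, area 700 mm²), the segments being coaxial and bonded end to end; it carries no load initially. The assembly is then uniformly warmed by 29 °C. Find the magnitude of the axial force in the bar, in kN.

With the walls removed the bar would change length by δ_free = Σ αᵢΔT Lᵢ = 8.5×10⁻⁶×29×210 + 16.9×10⁻⁶×29×875 = 0.4806 mm.
The walls prevent any net length change, so an axial force P (same in every segment) develops. Compatibility: P · Σ Lᵢ/(AᵢEᵢ) = δ_free.
Σ Lᵢ/(AᵢEᵢ) = 210/(2475×108×10³) + 875/(700×116×10³) = 1.156×10⁻⁵ mm/N.
Hence P = δ_free / Σ(L/AE) = 0.4806/1.156×10⁻⁵ = 41.57 kN (compressive).

P ≈ 41.6 kN (compressive)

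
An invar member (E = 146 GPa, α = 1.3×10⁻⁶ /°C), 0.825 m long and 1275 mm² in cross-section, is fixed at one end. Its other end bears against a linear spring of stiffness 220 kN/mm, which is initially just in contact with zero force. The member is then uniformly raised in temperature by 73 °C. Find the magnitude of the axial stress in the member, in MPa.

σ ≈ 6.84 MPa (compressive)

Free thermal expansion: δ_free = αΔT L = 1.3×10⁻⁶ × 73 × 825 = 0.07829 mm.
Let P be the compressive force at the spring. The member shortens elastically by PL/(AE) and the spring compresses by P/k; together these equal δ_free.
So P = δ_free / [L/(AE) + 1/k] = 0.07829 / [ 825/(1275×146×10³) + 1/(220×10³) ].
P = 0.07829 / 8.977×10⁻⁶ = 8721 N.
σ = P/A = 8721/1275 = 6.84 MPa.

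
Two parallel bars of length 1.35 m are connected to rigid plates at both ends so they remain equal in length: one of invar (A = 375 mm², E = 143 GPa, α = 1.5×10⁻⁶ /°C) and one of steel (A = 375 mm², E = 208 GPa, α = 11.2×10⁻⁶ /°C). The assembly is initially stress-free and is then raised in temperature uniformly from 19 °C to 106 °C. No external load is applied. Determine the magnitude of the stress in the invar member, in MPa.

Equilibrium of a rigid end plate with no external load gives equal and opposite internal forces ±P in the two members. Since α_{steel} > α_{invar}, heating drives the steel into compression and the invar into tension.
Setting the final lengths equal and cancelling L: (α₁ − α₂)ΔT = P/(A₁E₁) + P/(A₂E₂).
|α₁ − α₂|·ΔT = 9.7×10⁻⁶ × 87 = 0.0008439.
1/(A₁E₁) + 1/(A₂E₂) = 1/(375×143×10³) + 1/(375×208×10³) = 3.147×10⁻⁸ N⁻¹.
So P = 0.0008439 / 3.147×10⁻⁸ = 26.82 kN.
σ_{invar} = P/A₁ = 26820/375 = 71.51 MPa, tensile.

σ ≈ 71.5 MPa (tensile)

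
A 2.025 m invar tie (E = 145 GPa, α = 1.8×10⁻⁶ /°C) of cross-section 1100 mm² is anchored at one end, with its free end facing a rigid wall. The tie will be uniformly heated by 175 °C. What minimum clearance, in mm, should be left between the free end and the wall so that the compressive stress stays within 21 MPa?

With no wall the tie would lengthen by αΔT L = 1.8×10⁻⁶ × 175 × 2025 = 0.6379 mm.
At the allowable stress the elastic shortening the wall may impose is σL/E = 21 × 2025 / (145×10³) = 0.2933 mm.
The gap must absorb the remainder: g_min = 0.6379 − 0.2933 = 0.3446 mm.

g ≈ 0.345 mm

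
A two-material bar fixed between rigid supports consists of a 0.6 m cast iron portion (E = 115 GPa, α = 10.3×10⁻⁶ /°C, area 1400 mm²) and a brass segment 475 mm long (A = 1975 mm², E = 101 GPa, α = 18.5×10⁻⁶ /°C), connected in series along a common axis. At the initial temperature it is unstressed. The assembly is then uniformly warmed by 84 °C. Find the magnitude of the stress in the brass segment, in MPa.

Free thermal expansion of the whole bar: Σ αᵢΔT Lᵢ = 10.3×10⁻⁶×84×600 + 18.5×10⁻⁶×84×475 = 1.257 mm.
The rigid supports impose zero overall length change; the single axial force P common to all segments must satisfy P Σ Lᵢ/(AᵢEᵢ) = δ_free.
Σ Lᵢ/(AᵢEᵢ) = 600/(1400×115×10³) + 475/(1975×101×10³) = 6.108×10⁻⁶ mm/N.
Hence P = δ_free / Σ(L/AE) = 1.257/6.108×10⁻⁶ = 205.8 kN (compressive).
σ_{brass} = P / A = 205800 / 1975 = 104.2 MPa.

σ ≈ 104 MPa (compressive)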